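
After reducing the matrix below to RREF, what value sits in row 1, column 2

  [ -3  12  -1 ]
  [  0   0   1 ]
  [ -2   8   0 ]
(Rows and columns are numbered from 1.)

-4

R1 → -1/3·R1
  [  1  -4  1/3 ]
  [  0   0    1 ]
  [ -2   8    0 ]
R3 → R3 + 2·R1
  [ 1  -4  1/3 ]
  [ 0   0    1 ]
  [ 0   0  2/3 ]
R3 → R3 − 2/3·R2
  [ 1  -4  1/3 ]
  [ 0   0    1 ]
  [ 0   0    0 ]
R1 → R1 − 1/3·R2
  [ 1  -4  0 ]
  [ 0   0  1 ]
  [ 0   0  0 ]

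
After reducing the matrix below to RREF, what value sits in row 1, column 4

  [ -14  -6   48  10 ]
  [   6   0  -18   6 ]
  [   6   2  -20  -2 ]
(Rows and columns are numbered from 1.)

R1 -> -1/14·R1
  [ 1  3/7  -24/7  -5/7 ]
  [ 6    0    -18     6 ]
  [ 6    2    -20    -2 ]
R2 -> R2 − 6·R1
  [ 1    3/7  -24/7  -5/7 ]
  [ 0  -18/7   18/7  72/7 ]
  [ 6      2    -20    -2 ]
R3 -> R3 − 6·R1
  [ 1    3/7  -24/7  -5/7 ]
  [ 0  -18/7   18/7  72/7 ]
  [ 0   -4/7    4/7  16/7 ]
R2 -> -7/18·R2
  [ 1   3/7  -24/7  -5/7 ]
  [ 0     1     -1    -4 ]
  [ 0  -4/7    4/7  16/7 ]
R3 -> R3 + 4/7·R2
  [ 1  3/7  -24/7  -5/7 ]
  [ 0    1     -1    -4 ]
  [ 0    0      0     0 ]
R1 -> R1 − 3/7·R2
  [ 1  0  -3   1 ]
  [ 0  1  -1  -4 ]
  [ 0  0   0   0 ]

1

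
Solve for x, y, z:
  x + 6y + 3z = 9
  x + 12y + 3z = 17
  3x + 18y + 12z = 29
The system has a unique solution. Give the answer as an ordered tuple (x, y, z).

Form the augmented matrix and row-reduce:
  [ 1   6   3  |   9 ]
  [ 1  12   3  |  17 ]
  [ 3  18  12  |  29 ]
R2 ← R2 − R1
  [ 1   6   3  |   9 ]
  [ 0   6   0  |   8 ]
  [ 3  18  12  |  29 ]
R3 ← R3 − 3·R1
  [ 1  6  3  |  9 ]
  [ 0  6  0  |  8 ]
  [ 0  0  3  |  2 ]
R2 ← 1/6·R2
  [ 1  6  3  |    9 ]
  [ 0  1  0  |  4/3 ]
  [ 0  0  3  |    2 ]
R3 ← 1/3·R3
  [ 1  6  3  |    9 ]
  [ 0  1  0  |  4/3 ]
  [ 0  0  1  |  2/3 ]
R1 ← R1 − 3·R3
  [ 1  6  0  |    7 ]
  [ 0  1  0  |  4/3 ]
  [ 0  0  1  |  2/3 ]
R1 ← R1 − 6·R2
  [ 1  0  0  |   -1 ]
  [ 0  1  0  |  4/3 ]
  [ 0  0  1  |  2/3 ]
Reading off the last column: x = -1, y = 4/3, z = 2/3.

(-1, 4/3, 2/3)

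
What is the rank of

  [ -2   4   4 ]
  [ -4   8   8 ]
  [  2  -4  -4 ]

rank = 1

R1 ← -1/2·R1
R2 ← R2 + 4·R1
R3 ← R3 − 2·R1
The reduced form has 1 nonzero row.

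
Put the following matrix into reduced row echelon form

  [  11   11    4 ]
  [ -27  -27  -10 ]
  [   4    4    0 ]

[[1, 1, 0], [0, 0, 1], [0, 0, 0]]

R1 → 1/11·R1
  [   1    1  4/11 ]
  [ -27  -27   -10 ]
  [   4    4     0 ]
R2 → R2 + 27·R1
  [ 1  1   4/11 ]
  [ 0  0  -2/11 ]
  [ 4  4      0 ]
R3 → R3 − 4·R1
  [ 1  1    4/11 ]
  [ 0  0   -2/11 ]
  [ 0  0  -16/11 ]
R2 → -11/2·R2
  [ 1  1    4/11 ]
  [ 0  0       1 ]
  [ 0  0  -16/11 ]
R3 → R3 + 16/11·R2
  [ 1  1  4/11 ]
  [ 0  0     1 ]
  [ 0  0     0 ]
R1 → R1 − 4/11·R2
  [ 1  1  0 ]
  [ 0  0  1 ]
  [ 0  0  0 ]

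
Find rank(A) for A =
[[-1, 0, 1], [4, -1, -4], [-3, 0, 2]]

Multiply r1 by -1.
  [  1   0  -1 ]
  [  4  -1  -4 ]
  [ -3   0   2 ]
Subtract 4 times r1 from r2.
  [  1   0  -1 ]
  [  0  -1   0 ]
  [ -3   0   2 ]
Add 3 times r1 to r3.
  [ 1   0  -1 ]
  [ 0  -1   0 ]
  [ 0   0  -1 ]
Multiply r2 by -1.
  [ 1  0  -1 ]
  [ 0  1   0 ]
  [ 0  0  -1 ]
Multiply r3 by -1.
  [ 1  0  -1 ]
  [ 0  1   0 ]
  [ 0  0   1 ]
Add r3 to r1.
  [ 1  0  0 ]
  [ 0  1  0 ]
  [ 0  0  1 ]
The reduced form has 3 nonzero rows.

rank = 3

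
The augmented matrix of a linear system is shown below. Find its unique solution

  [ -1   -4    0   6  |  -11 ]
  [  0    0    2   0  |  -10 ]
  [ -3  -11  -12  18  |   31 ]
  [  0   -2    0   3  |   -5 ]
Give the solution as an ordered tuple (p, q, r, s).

(1, 4, -5, 1)

R1 := -1·R1
  [  1    4    0  -6  |   11 ]
  [  0    0    2   0  |  -10 ]
  [ -3  -11  -12  18  |   31 ]
  [  0   -2    0   3  |   -5 ]
R3 := R3 + 3·R1
  [ 1   4    0  -6  |   11 ]
  [ 0   0    2   0  |  -10 ]
  [ 0   1  -12   0  |   64 ]
  [ 0  -2    0   3  |   -5 ]
R2 <=> R3
  [ 1   4    0  -6  |   11 ]
  [ 0   1  -12   0  |   64 ]
  [ 0   0    2   0  |  -10 ]
  [ 0  -2    0   3  |   -5 ]
R4 := R4 + 2·R2
  [ 1  4    0  -6  |   11 ]
  [ 0  1  -12   0  |   64 ]
  [ 0  0    2   0  |  -10 ]
  [ 0  0  -24   3  |  123 ]
R3 := 1/2·R3
  [ 1  4    0  -6  |   11 ]
  [ 0  1  -12   0  |   64 ]
  [ 0  0    1   0  |   -5 ]
  [ 0  0  -24   3  |  123 ]
R4 := R4 + 24·R3
  [ 1  4    0  -6  |  11 ]
  [ 0  1  -12   0  |  64 ]
  [ 0  0    1   0  |  -5 ]
  [ 0  0    0   3  |   3 ]
R4 := 1/3·R4
  [ 1  4    0  -6  |  11 ]
  [ 0  1  -12   0  |  64 ]
  [ 0  0    1   0  |  -5 ]
  [ 0  0    0   1  |   1 ]
R1 := R1 + 6·R4
  [ 1  4    0  0  |  17 ]
  [ 0  1  -12  0  |  64 ]
  [ 0  0    1  0  |  -5 ]
  [ 0  0    0  1  |   1 ]
R2 := R2 + 12·R3
  [ 1  4  0  0  |  17 ]
  [ 0  1  0  0  |   4 ]
  [ 0  0  1  0  |  -5 ]
  [ 0  0  0  1  |   1 ]
R1 := R1 − 4·R2
  [ 1  0  0  0  |   1 ]
  [ 0  1  0  0  |   4 ]
  [ 0  0  1  0  |  -5 ]
  [ 0  0  0  1  |   1 ]
Reading off the last column: p = 1, q = 4, r = -5, s = 1.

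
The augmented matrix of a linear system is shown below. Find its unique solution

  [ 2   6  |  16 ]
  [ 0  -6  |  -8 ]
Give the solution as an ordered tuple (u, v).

R1 ← 1/2·R1
R2 ← -1/6·R2
R1 ← R1 − 3·R2
Reading off the last column: u = 4, v = 4/3.

(4, 4/3)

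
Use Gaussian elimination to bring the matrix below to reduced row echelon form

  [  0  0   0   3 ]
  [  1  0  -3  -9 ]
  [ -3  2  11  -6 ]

[[1, 0, -3, 0], [0, 1, 1, 0], [0, 0, 0, 1]]

r1 <-> r2
  [  1  0  -3  -9 ]
  [  0  0   0   3 ]
  [ -3  2  11  -6 ]
r3 := r3 + 3·r1
  [ 1  0  -3   -9 ]
  [ 0  0   0    3 ]
  [ 0  2   2  -33 ]
r2 <-> r3
  [ 1  0  -3   -9 ]
  [ 0  2   2  -33 ]
  [ 0  0   0    3 ]
r2 := 1/2·r2
  [ 1  0  -3     -9 ]
  [ 0  1   1  -33/2 ]
  [ 0  0   0      3 ]
r3 := 1/3·r3
  [ 1  0  -3     -9 ]
  [ 0  1   1  -33/2 ]
  [ 0  0   0      1 ]
r2 := r2 + 33/2·r3
  [ 1  0  -3  -9 ]
  [ 0  1   1   0 ]
  [ 0  0   0   1 ]
r1 := r1 + 9·r3
  [ 1  0  -3  0 ]
  [ 0  1   1  0 ]
  [ 0  0   0  1 ]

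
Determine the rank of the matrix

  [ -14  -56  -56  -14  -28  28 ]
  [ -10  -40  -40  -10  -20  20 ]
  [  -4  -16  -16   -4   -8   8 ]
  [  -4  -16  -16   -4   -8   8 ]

rank = 1

R1 -> -1/14·R1
  [   1    4    4    1    2  -2 ]
  [ -10  -40  -40  -10  -20  20 ]
  [  -4  -16  -16   -4   -8   8 ]
  [  -4  -16  -16   -4   -8   8 ]
R2 -> R2 + 10·R1
  [  1    4    4   1   2  -2 ]
  [  0    0    0   0   0   0 ]
  [ -4  -16  -16  -4  -8   8 ]
  [ -4  -16  -16  -4  -8   8 ]
R3 -> R3 + 4·R1
  [  1    4    4   1   2  -2 ]
  [  0    0    0   0   0   0 ]
  [  0    0    0   0   0   0 ]
  [ -4  -16  -16  -4  -8   8 ]
R4 -> R4 + 4·R1
  [ 1  4  4  1  2  -2 ]
  [ 0  0  0  0  0   0 ]
  [ 0  0  0  0  0   0 ]
  [ 0  0  0  0  0   0 ]
The reduced form has 1 nonzero row.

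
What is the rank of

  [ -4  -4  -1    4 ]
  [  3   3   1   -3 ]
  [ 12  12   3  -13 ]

rank = 3

R1 → -1/4·R1
  [  1   1  1/4   -1 ]
  [  3   3    1   -3 ]
  [ 12  12    3  -13 ]
R2 → R2 − 3·R1
  [  1   1  1/4   -1 ]
  [  0   0  1/4    0 ]
  [ 12  12    3  -13 ]
R3 → R3 − 12·R1
  [ 1  1  1/4  -1 ]
  [ 0  0  1/4   0 ]
  [ 0  0    0  -1 ]
R2 → 4·R2
  [ 1  1  1/4  -1 ]
  [ 0  0    1   0 ]
  [ 0  0    0  -1 ]
R3 → -1·R3
  [ 1  1  1/4  -1 ]
  [ 0  0    1   0 ]
  [ 0  0    0   1 ]
R1 → R1 + R3
  [ 1  1  1/4  0 ]
  [ 0  0    1  0 ]
  [ 0  0    0  1 ]
R1 → R1 − 1/4·R2
  [ 1  1  0  0 ]
  [ 0  0  1  0 ]
  [ 0  0  0  1 ]
The reduced form has 3 nonzero rows.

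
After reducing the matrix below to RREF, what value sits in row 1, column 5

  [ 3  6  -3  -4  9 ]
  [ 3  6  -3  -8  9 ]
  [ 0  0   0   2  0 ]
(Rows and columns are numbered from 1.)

3

Multiply R1 by 1/3.
  [ 1  2  -1  -4/3  3 ]
  [ 3  6  -3    -8  9 ]
  [ 0  0   0     2  0 ]
Subtract 3 times R1 from R2.
  [ 1  2  -1  -4/3  3 ]
  [ 0  0   0    -4  0 ]
  [ 0  0   0     2  0 ]
Multiply R2 by -1/4.
  [ 1  2  -1  -4/3  3 ]
  [ 0  0   0     1  0 ]
  [ 0  0   0     2  0 ]
Subtract 2 times R2 from R3.
  [ 1  2  -1  -4/3  3 ]
  [ 0  0   0     1  0 ]
  [ 0  0   0     0  0 ]
Add 4/3 times R2 to R1.
  [ 1  2  -1  0  3 ]
  [ 0  0   0  1  0 ]
  [ 0  0   0  0  0 ]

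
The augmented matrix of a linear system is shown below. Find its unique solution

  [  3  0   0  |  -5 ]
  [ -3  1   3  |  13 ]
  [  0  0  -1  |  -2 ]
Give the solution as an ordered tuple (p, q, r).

R1 → 1/3·R1
R2 → R2 + 3·R1
R3 → -1·R3
R2 → R2 − 3·R3
Reading off the last column: p = -5/3, q = 2, r = 2.

(-5/3, 2, 2)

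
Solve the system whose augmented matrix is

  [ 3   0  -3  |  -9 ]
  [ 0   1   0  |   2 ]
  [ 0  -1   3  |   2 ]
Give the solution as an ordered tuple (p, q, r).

(-5/3, 2, 4/3)

Multiply ρ1 by 1/3.
  [ 1   0  -1  |  -3 ]
  [ 0   1   0  |   2 ]
  [ 0  -1   3  |   2 ]
Add ρ2 to ρ3.
  [ 1  0  -1  |  -3 ]
  [ 0  1   0  |   2 ]
  [ 0  0   3  |   4 ]
Multiply ρ3 by 1/3.
  [ 1  0  -1  |   -3 ]
  [ 0  1   0  |    2 ]
  [ 0  0   1  |  4/3 ]
Add ρ3 to ρ1.
  [ 1  0  0  |  -5/3 ]
  [ 0  1  0  |     2 ]
  [ 0  0  1  |   4/3 ]
Reading off the last column: p = -5/3, q = 2, r = 4/3.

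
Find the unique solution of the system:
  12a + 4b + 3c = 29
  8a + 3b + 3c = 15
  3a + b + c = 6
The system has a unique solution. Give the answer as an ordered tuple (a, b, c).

(3, 2, -5)

Form the augmented matrix and row-reduce:
  [ 12  4  3  |  29 ]
  [  8  3  3  |  15 ]
  [  3  1  1  |   6 ]
R1 := 1/12·R1
  [ 1  1/3  1/4  |  29/12 ]
  [ 8    3    3  |     15 ]
  [ 3    1    1  |      6 ]
R2 := R2 − 8·R1
  [ 1  1/3  1/4  |  29/12 ]
  [ 0  1/3    1  |  -13/3 ]
  [ 3    1    1  |      6 ]
R3 := R3 − 3·R1
  [ 1  1/3  1/4  |  29/12 ]
  [ 0  1/3    1  |  -13/3 ]
  [ 0    0  1/4  |   -5/4 ]
R2 := 3·R2
  [ 1  1/3  1/4  |  29/12 ]
  [ 0    1    3  |    -13 ]
  [ 0    0  1/4  |   -5/4 ]
R3 := 4·R3
  [ 1  1/3  1/4  |  29/12 ]
  [ 0    1    3  |    -13 ]
  [ 0    0    1  |     -5 ]
R2 := R2 − 3·R3
  [ 1  1/3  1/4  |  29/12 ]
  [ 0    1    0  |      2 ]
  [ 0    0    1  |     -5 ]
R1 := R1 − 1/4·R3
  [ 1  1/3  0  |  11/3 ]
  [ 0    1  0  |     2 ]
  [ 0    0  1  |    -5 ]
R1 := R1 − 1/3·R2
  [ 1  0  0  |   3 ]
  [ 0  1  0  |   2 ]
  [ 0  0  1  |  -5 ]
Reading off the last column: a = 3, b = 2, c = -5.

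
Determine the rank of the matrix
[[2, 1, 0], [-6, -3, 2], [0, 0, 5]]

ρ1 -> 1/2·ρ1
  [  1  1/2  0 ]
  [ -6   -3  2 ]
  [  0    0  5 ]
ρ2 -> ρ2 + 6·ρ1
  [ 1  1/2  0 ]
  [ 0    0  2 ]
  [ 0    0  5 ]
ρ2 -> 1/2·ρ2
  [ 1  1/2  0 ]
  [ 0    0  1 ]
  [ 0    0  5 ]
ρ3 -> ρ3 − 5·ρ2
  [ 1  1/2  0 ]
  [ 0    0  1 ]
  [ 0    0  0 ]
The reduced form has 2 nonzero rows.

rank = 2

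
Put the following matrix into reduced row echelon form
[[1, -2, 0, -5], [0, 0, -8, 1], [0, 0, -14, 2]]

[[1, -2, 0, 0], [0, 0, 1, 0], [0, 0, 0, 1]]

R2 -> -1/8·R2
  [ 1  -2    0    -5 ]
  [ 0   0    1  -1/8 ]
  [ 0   0  -14     2 ]
R3 -> R3 + 14·R2
  [ 1  -2  0    -5 ]
  [ 0   0  1  -1/8 ]
  [ 0   0  0   1/4 ]
R3 -> 4·R3
  [ 1  -2  0    -5 ]
  [ 0   0  1  -1/8 ]
  [ 0   0  0     1 ]
R2 -> R2 + 1/8·R3
  [ 1  -2  0  -5 ]
  [ 0   0  1   0 ]
  [ 0   0  0   1 ]
R1 -> R1 + 5·R3
  [ 1  -2  0  0 ]
  [ 0   0  1  0 ]
  [ 0   0  0  1 ]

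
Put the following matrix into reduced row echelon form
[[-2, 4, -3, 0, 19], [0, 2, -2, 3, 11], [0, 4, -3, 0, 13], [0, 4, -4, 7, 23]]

[[1, 0, 0, 0, -3], [0, 1, 0, 0, 1], [0, 0, 1, 0, -3], [0, 0, 0, 1, 1]]

Multiply ρ1 by -1/2.
  [ 1  -2  3/2  0  -19/2 ]
  [ 0   2   -2  3     11 ]
  [ 0   4   -3  0     13 ]
  [ 0   4   -4  7     23 ]
Multiply ρ2 by 1/2.
  [ 1  -2  3/2    0  -19/2 ]
  [ 0   1   -1  3/2   11/2 ]
  [ 0   4   -3    0     13 ]
  [ 0   4   -4    7     23 ]
Subtract 4 times ρ2 from ρ3.
  [ 1  -2  3/2    0  -19/2 ]
  [ 0   1   -1  3/2   11/2 ]
  [ 0   0    1   -6     -9 ]
  [ 0   4   -4    7     23 ]
Subtract 4 times ρ2 from ρ4.
  [ 1  -2  3/2    0  -19/2 ]
  [ 0   1   -1  3/2   11/2 ]
  [ 0   0    1   -6     -9 ]
  [ 0   0    0    1      1 ]
Add 6 times ρ4 to ρ3.
  [ 1  -2  3/2    0  -19/2 ]
  [ 0   1   -1  3/2   11/2 ]
  [ 0   0    1    0     -3 ]
  [ 0   0    0    1      1 ]
Subtract 3/2 times ρ4 from ρ2.
  [ 1  -2  3/2  0  -19/2 ]
  [ 0   1   -1  0      4 ]
  [ 0   0    1  0     -3 ]
  [ 0   0    0  1      1 ]
Add ρ3 to ρ2.
  [ 1  -2  3/2  0  -19/2 ]
  [ 0   1    0  0      1 ]
  [ 0   0    1  0     -3 ]
  [ 0   0    0  1      1 ]
Subtract 3/2 times ρ3 from ρ1.
  [ 1  -2  0  0  -5 ]
  [ 0   1  0  0   1 ]
  [ 0   0  1  0  -3 ]
  [ 0   0  0  1   1 ]
Add 2 times ρ2 to ρ1.
  [ 1  0  0  0  -3 ]
  [ 0  1  0  0   1 ]
  [ 0  0  1  0  -3 ]
  [ 0  0  0  1   1 ]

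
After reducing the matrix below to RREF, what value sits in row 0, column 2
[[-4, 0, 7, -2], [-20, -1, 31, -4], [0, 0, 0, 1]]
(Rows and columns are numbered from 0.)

R1 -> -1/4·R1
  [   1   0  -7/4  1/2 ]
  [ -20  -1    31   -4 ]
  [   0   0     0    1 ]
R2 -> R2 + 20·R1
  [ 1   0  -7/4  1/2 ]
  [ 0  -1    -4    6 ]
  [ 0   0     0    1 ]
R2 -> -1·R2
  [ 1  0  -7/4  1/2 ]
  [ 0  1     4   -6 ]
  [ 0  0     0    1 ]
R2 -> R2 + 6·R3
  [ 1  0  -7/4  1/2 ]
  [ 0  1     4    0 ]
  [ 0  0     0    1 ]
R1 -> R1 − 1/2·R3
  [ 1  0  -7/4  0 ]
  [ 0  1     4  0 ]
  [ 0  0     0  1 ]

-7/4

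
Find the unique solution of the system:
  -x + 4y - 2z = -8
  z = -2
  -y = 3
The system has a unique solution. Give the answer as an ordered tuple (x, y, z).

Form the augmented matrix and row-reduce:
  [ -1   4  -2  |  -8 ]
  [  0   0   1  |  -2 ]
  [  0  -1   0  |   3 ]
Multiply R1 by -1.
  [ 1  -4  2  |   8 ]
  [ 0   0  1  |  -2 ]
  [ 0  -1  0  |   3 ]
Swap R2 and R3.
  [ 1  -4  2  |   8 ]
  [ 0  -1  0  |   3 ]
  [ 0   0  1  |  -2 ]
Multiply R2 by -1.
  [ 1  -4  2  |   8 ]
  [ 0   1  0  |  -3 ]
  [ 0   0  1  |  -2 ]
Subtract 2 times R3 from R1.
  [ 1  -4  0  |  12 ]
  [ 0   1  0  |  -3 ]
  [ 0   0  1  |  -2 ]
Add 4 times R2 to R1.
  [ 1  0  0  |   0 ]
  [ 0  1  0  |  -3 ]
  [ 0  0  1  |  -2 ]
Reading off the last column: x = 0, y = -3, z = -2.

(0, -3, -2)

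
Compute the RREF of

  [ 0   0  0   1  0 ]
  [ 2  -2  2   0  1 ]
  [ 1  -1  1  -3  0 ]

[[1, -1, 1, 0, 0], [0, 0, 0, 1, 0], [0, 0, 0, 0, 1]]

r1 <-> r2
  [ 2  -2  2   0  1 ]
  [ 0   0  0   1  0 ]
  [ 1  -1  1  -3  0 ]
r1 := 1/2·r1
  [ 1  -1  1   0  1/2 ]
  [ 0   0  0   1    0 ]
  [ 1  -1  1  -3    0 ]
r3 := r3 − r1
  [ 1  -1  1   0   1/2 ]
  [ 0   0  0   1     0 ]
  [ 0   0  0  -3  -1/2 ]
r3 := r3 + 3·r2
  [ 1  -1  1  0   1/2 ]
  [ 0   0  0  1     0 ]
  [ 0   0  0  0  -1/2 ]
r3 := -2·r3
  [ 1  -1  1  0  1/2 ]
  [ 0   0  0  1    0 ]
  [ 0   0  0  0    1 ]
r1 := r1 − 1/2·r3
  [ 1  -1  1  0  0 ]
  [ 0   0  0  1  0 ]
  [ 0   0  0  0  1 ]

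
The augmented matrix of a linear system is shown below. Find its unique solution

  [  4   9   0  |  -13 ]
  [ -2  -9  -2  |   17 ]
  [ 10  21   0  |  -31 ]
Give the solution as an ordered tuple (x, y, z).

(-1, -1, -3)

Multiply r1 by 1/4.
  [  1  9/4   0  |  -13/4 ]
  [ -2   -9  -2  |     17 ]
  [ 10   21   0  |    -31 ]
Add 2 times r1 to r2.
  [  1   9/4   0  |  -13/4 ]
  [  0  -9/2  -2  |   21/2 ]
  [ 10    21   0  |    -31 ]
Subtract 10 times r1 from r3.
  [ 1   9/4   0  |  -13/4 ]
  [ 0  -9/2  -2  |   21/2 ]
  [ 0  -3/2   0  |    3/2 ]
Multiply r2 by -2/9.
  [ 1   9/4    0  |  -13/4 ]
  [ 0     1  4/9  |   -7/3 ]
  [ 0  -3/2    0  |    3/2 ]
Add 3/2 times r2 to r3.
  [ 1  9/4    0  |  -13/4 ]
  [ 0    1  4/9  |   -7/3 ]
  [ 0    0  2/3  |     -2 ]
Multiply r3 by 3/2.
  [ 1  9/4    0  |  -13/4 ]
  [ 0    1  4/9  |   -7/3 ]
  [ 0    0    1  |     -3 ]
Subtract 4/9 times r3 from r2.
  [ 1  9/4  0  |  -13/4 ]
  [ 0    1  0  |     -1 ]
  [ 0    0  1  |     -3 ]
Subtract 9/4 times r2 from r1.
  [ 1  0  0  |  -1 ]
  [ 0  1  0  |  -1 ]
  [ 0  0  1  |  -3 ]
Reading off the last column: x = -1, y = -1, z = -3.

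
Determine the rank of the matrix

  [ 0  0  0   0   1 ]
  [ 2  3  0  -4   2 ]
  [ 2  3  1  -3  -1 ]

Swap r1 and r2.
  [ 2  3  0  -4   2 ]
  [ 0  0  0   0   1 ]
  [ 2  3  1  -3  -1 ]
Multiply r1 by 1/2.
  [ 1  3/2  0  -2   1 ]
  [ 0    0  0   0   1 ]
  [ 2    3  1  -3  -1 ]
Subtract 2 times r1 from r3.
  [ 1  3/2  0  -2   1 ]
  [ 0    0  0   0   1 ]
  [ 0    0  1   1  -3 ]
Swap r2 and r3.
  [ 1  3/2  0  -2   1 ]
  [ 0    0  1   1  -3 ]
  [ 0    0  0   0   1 ]
Add 3 times r3 to r2.
  [ 1  3/2  0  -2  1 ]
  [ 0    0  1   1  0 ]
  [ 0    0  0   0  1 ]
Subtract r3 from r1.
  [ 1  3/2  0  -2  0 ]
  [ 0    0  1   1  0 ]
  [ 0    0  0   0  1 ]
The reduced form has 3 nonzero rows.

rank = 3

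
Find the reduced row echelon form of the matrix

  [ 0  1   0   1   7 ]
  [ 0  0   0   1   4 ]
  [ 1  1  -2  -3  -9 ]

[[1, 0, -2, 0, 0], [0, 1, 0, 0, 3], [0, 0, 0, 1, 4]]

Swap R1 and R3.
  [ 1  1  -2  -3  -9 ]
  [ 0  0   0   1   4 ]
  [ 0  1   0   1   7 ]
Swap R2 and R3.
  [ 1  1  -2  -3  -9 ]
  [ 0  1   0   1   7 ]
  [ 0  0   0   1   4 ]
Subtract R3 from R2.
  [ 1  1  -2  -3  -9 ]
  [ 0  1   0   0   3 ]
  [ 0  0   0   1   4 ]
Add 3 times R3 to R1.
  [ 1  1  -2  0  3 ]
  [ 0  1   0  0  3 ]
  [ 0  0   0  1  4 ]
Subtract R2 from R1.
  [ 1  0  -2  0  0 ]
  [ 0  1   0  0  3 ]
  [ 0  0   0  1  4 ]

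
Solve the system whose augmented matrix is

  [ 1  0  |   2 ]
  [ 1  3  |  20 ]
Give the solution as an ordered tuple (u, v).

(2, 6)

R2 ← R2 − R1
  [ 1  0  |   2 ]
  [ 0  3  |  18 ]
R2 ← 1/3·R2
  [ 1  0  |  2 ]
  [ 0  1  |  6 ]
Reading off the last column: u = 2, v = 6.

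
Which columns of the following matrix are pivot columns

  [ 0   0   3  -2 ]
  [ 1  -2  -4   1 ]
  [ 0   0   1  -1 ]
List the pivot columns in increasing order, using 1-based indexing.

R1 <=> R2
  [ 1  -2  -4   1 ]
  [ 0   0   3  -2 ]
  [ 0   0   1  -1 ]
R2 := 1/3·R2
  [ 1  -2  -4     1 ]
  [ 0   0   1  -2/3 ]
  [ 0   0   1    -1 ]
R3 := R3 − R2
  [ 1  -2  -4     1 ]
  [ 0   0   1  -2/3 ]
  [ 0   0   0  -1/3 ]
R3 := -3·R3
  [ 1  -2  -4     1 ]
  [ 0   0   1  -2/3 ]
  [ 0   0   0     1 ]
R2 := R2 + 2/3·R3
  [ 1  -2  -4  1 ]
  [ 0   0   1  0 ]
  [ 0   0   0  1 ]
R1 := R1 − R3
  [ 1  -2  -4  0 ]
  [ 0   0   1  0 ]
  [ 0   0   0  1 ]
R1 := R1 + 4·R2
  [ 1  -2  0  0 ]
  [ 0   0  1  0 ]
  [ 0   0  0  1 ]
Pivot columns are the columns containing a leading 1.

1, 3, 4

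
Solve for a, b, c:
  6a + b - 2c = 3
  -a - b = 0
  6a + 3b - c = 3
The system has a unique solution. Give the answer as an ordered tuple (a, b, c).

(3, -3, 6)

Form the augmented matrix and row-reduce:
  [  6   1  -2  |  3 ]
  [ -1  -1   0  |  0 ]
  [  6   3  -1  |  3 ]
R1 -> 1/6·R1
R2 -> R2 + R1
R3 -> R3 − 6·R1
R2 -> -6/5·R2
R3 -> R3 − 2·R2
R3 -> 5·R3
R2 -> R2 − 2/5·R3
R1 -> R1 + 1/3·R3
R1 -> R1 − 1/6·R2
Reading off the last column: a = 3, b = -3, c = 6.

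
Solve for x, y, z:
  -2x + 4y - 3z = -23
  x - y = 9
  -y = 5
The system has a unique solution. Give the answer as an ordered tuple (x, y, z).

(4, -5, -5/3)

Form the augmented matrix and row-reduce:
  [ -2   4  -3  |  -23 ]
  [  1  -1   0  |    9 ]
  [  0  -1   0  |    5 ]
R1 -> -1/2·R1
  [ 1  -2  3/2  |  23/2 ]
  [ 1  -1    0  |     9 ]
  [ 0  -1    0  |     5 ]
R2 -> R2 − R1
  [ 1  -2   3/2  |  23/2 ]
  [ 0   1  -3/2  |  -5/2 ]
  [ 0  -1     0  |     5 ]
R3 -> R3 + R2
  [ 1  -2   3/2  |  23/2 ]
  [ 0   1  -3/2  |  -5/2 ]
  [ 0   0  -3/2  |   5/2 ]
R3 -> -2/3·R3
  [ 1  -2   3/2  |  23/2 ]
  [ 0   1  -3/2  |  -5/2 ]
  [ 0   0     1  |  -5/3 ]
R2 -> R2 + 3/2·R3
  [ 1  -2  3/2  |  23/2 ]
  [ 0   1    0  |    -5 ]
  [ 0   0    1  |  -5/3 ]
R1 -> R1 − 3/2·R3
  [ 1  -2  0  |    14 ]
  [ 0   1  0  |    -5 ]
  [ 0   0  1  |  -5/3 ]
R1 -> R1 + 2·R2
  [ 1  0  0  |     4 ]
  [ 0  1  0  |    -5 ]
  [ 0  0  1  |  -5/3 ]
Reading off the last column: x = 4, y = -5, z = -5/3.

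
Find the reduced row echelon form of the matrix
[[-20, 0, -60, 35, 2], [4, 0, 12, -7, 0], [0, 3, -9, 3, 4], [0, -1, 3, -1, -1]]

[[1, 0, 3, -7/4, 0], [0, 1, -3, 1, 0], [0, 0, 0, 0, 1], [0, 0, 0, 0, 0]]

R1 := -1/20·R1
R2 := R2 − 4·R1
R2 <=> R3
R2 := 1/3·R2
R4 := R4 + R2
R3 := 5/2·R3
R4 := R4 − 1/3·R3
R2 := R2 − 4/3·R3
R1 := R1 + 1/10·R3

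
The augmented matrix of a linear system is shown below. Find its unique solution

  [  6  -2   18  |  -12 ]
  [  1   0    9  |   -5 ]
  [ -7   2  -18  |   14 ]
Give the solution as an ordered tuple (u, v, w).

r1 -> 1/6·r1
  [  1  -1/3    3  |  -2 ]
  [  1     0    9  |  -5 ]
  [ -7     2  -18  |  14 ]
r2 -> r2 − r1
  [  1  -1/3    3  |  -2 ]
  [  0   1/3    6  |  -3 ]
  [ -7     2  -18  |  14 ]
r3 -> r3 + 7·r1
  [ 1  -1/3  3  |  -2 ]
  [ 0   1/3  6  |  -3 ]
  [ 0  -1/3  3  |   0 ]
r2 -> 3·r2
  [ 1  -1/3   3  |  -2 ]
  [ 0     1  18  |  -9 ]
  [ 0  -1/3   3  |   0 ]
r3 -> r3 + 1/3·r2
  [ 1  -1/3   3  |  -2 ]
  [ 0     1  18  |  -9 ]
  [ 0     0   9  |  -3 ]
r3 -> 1/9·r3
  [ 1  -1/3   3  |    -2 ]
  [ 0     1  18  |    -9 ]
  [ 0     0   1  |  -1/3 ]
r2 -> r2 − 18·r3
  [ 1  -1/3  3  |    -2 ]
  [ 0     1  0  |    -3 ]
  [ 0     0  1  |  -1/3 ]
r1 -> r1 − 3·r3
  [ 1  -1/3  0  |    -1 ]
  [ 0     1  0  |    -3 ]
  [ 0     0  1  |  -1/3 ]
r1 -> r1 + 1/3·r2
  [ 1  0  0  |    -2 ]
  [ 0  1  0  |    -3 ]
  [ 0  0  1  |  -1/3 ]
Reading off the last column: u = -2, v = -3, w = -1/3.

(-2, -3, -1/3)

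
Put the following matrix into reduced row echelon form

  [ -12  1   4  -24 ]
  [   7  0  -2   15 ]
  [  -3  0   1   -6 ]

[[1, 0, 0, 3], [0, 1, 0, 0], [0, 0, 1, 3]]

R1 ← -1/12·R1
  [  1  -1/12  -1/3   2 ]
  [  7      0    -2  15 ]
  [ -3      0     1  -6 ]
R2 ← R2 − 7·R1
  [  1  -1/12  -1/3   2 ]
  [  0   7/12   1/3   1 ]
  [ -3      0     1  -6 ]
R3 ← R3 + 3·R1
  [ 1  -1/12  -1/3  2 ]
  [ 0   7/12   1/3  1 ]
  [ 0   -1/4     0  0 ]
R2 ← 12/7·R2
  [ 1  -1/12  -1/3     2 ]
  [ 0      1   4/7  12/7 ]
  [ 0   -1/4     0     0 ]
R3 ← R3 + 1/4·R2
  [ 1  -1/12  -1/3     2 ]
  [ 0      1   4/7  12/7 ]
  [ 0      0   1/7   3/7 ]
R3 ← 7·R3
  [ 1  -1/12  -1/3     2 ]
  [ 0      1   4/7  12/7 ]
  [ 0      0     1     3 ]
R2 ← R2 − 4/7·R3
  [ 1  -1/12  -1/3  2 ]
  [ 0      1     0  0 ]
  [ 0      0     1  3 ]
R1 ← R1 + 1/3·R3
  [ 1  -1/12  0  3 ]
  [ 0      1  0  0 ]
  [ 0      0  1  3 ]
R1 ← R1 + 1/12·R2
  [ 1  0  0  3 ]
  [ 0  1  0  0 ]
  [ 0  0  1  3 ]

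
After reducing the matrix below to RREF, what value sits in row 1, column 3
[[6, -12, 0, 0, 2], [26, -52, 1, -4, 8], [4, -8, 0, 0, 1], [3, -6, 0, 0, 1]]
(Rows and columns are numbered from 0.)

-4

ρ1 -> 1/6·ρ1
  [  1   -2  0   0  1/3 ]
  [ 26  -52  1  -4    8 ]
  [  4   -8  0   0    1 ]
  [  3   -6  0   0    1 ]
ρ2 -> ρ2 − 26·ρ1
  [ 1  -2  0   0   1/3 ]
  [ 0   0  1  -4  -2/3 ]
  [ 4  -8  0   0     1 ]
  [ 3  -6  0   0     1 ]
ρ3 -> ρ3 − 4·ρ1
  [ 1  -2  0   0   1/3 ]
  [ 0   0  1  -4  -2/3 ]
  [ 0   0  0   0  -1/3 ]
  [ 3  -6  0   0     1 ]
ρ4 -> ρ4 − 3·ρ1
  [ 1  -2  0   0   1/3 ]
  [ 0   0  1  -4  -2/3 ]
  [ 0   0  0   0  -1/3 ]
  [ 0   0  0   0     0 ]
ρ3 -> -3·ρ3
  [ 1  -2  0   0   1/3 ]
  [ 0   0  1  -4  -2/3 ]
  [ 0   0  0   0     1 ]
  [ 0   0  0   0     0 ]
ρ2 -> ρ2 + 2/3·ρ3
  [ 1  -2  0   0  1/3 ]
  [ 0   0  1  -4    0 ]
  [ 0   0  0   0    1 ]
  [ 0   0  0   0    0 ]
ρ1 -> ρ1 − 1/3·ρ3
  [ 1  -2  0   0  0 ]
  [ 0   0  1  -4  0 ]
  [ 0   0  0   0  1 ]
  [ 0   0  0   0  0 ]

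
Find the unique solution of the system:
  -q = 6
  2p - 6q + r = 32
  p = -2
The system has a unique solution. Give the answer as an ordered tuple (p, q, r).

Form the augmented matrix and row-reduce:
  [ 0  -1  0  |   6 ]
  [ 2  -6  1  |  32 ]
  [ 1   0  0  |  -2 ]
r1 <-> r2
r1 ← 1/2·r1
r3 ← r3 − r1
r2 ← -1·r2
r3 ← r3 − 3·r2
r3 ← -2·r3
r1 ← r1 − 1/2·r3
r1 ← r1 + 3·r2
Reading off the last column: p = -2, q = -6, r = 0.

(-2, -6, 0)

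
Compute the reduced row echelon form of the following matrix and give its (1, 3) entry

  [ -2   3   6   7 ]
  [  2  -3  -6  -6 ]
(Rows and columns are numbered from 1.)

R1 -> -1/2·R1
  [ 1  -3/2  -3  -7/2 ]
  [ 2    -3  -6    -6 ]
R2 -> R2 − 2·R1
  [ 1  -3/2  -3  -7/2 ]
  [ 0     0   0     1 ]
R1 -> R1 + 7/2·R2
  [ 1  -3/2  -3  0 ]
  [ 0     0   0  1 ]

-3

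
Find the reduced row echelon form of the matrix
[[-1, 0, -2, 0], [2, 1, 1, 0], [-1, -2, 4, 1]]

ρ1 ← -1·ρ1
ρ2 ← ρ2 − 2·ρ1
ρ3 ← ρ3 + ρ1
ρ3 ← ρ3 + 2·ρ2

[[1, 0, 2, 0], [0, 1, -3, 0], [0, 0, 0, 1]]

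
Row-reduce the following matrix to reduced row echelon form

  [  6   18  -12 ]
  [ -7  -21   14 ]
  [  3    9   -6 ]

[[1, 3, -2], [0, 0, 0], [0, 0, 0]]

ρ1 := 1/6·ρ1
  [  1    3  -2 ]
  [ -7  -21  14 ]
  [  3    9  -6 ]
ρ2 := ρ2 + 7·ρ1
  [ 1  3  -2 ]
  [ 0  0   0 ]
  [ 3  9  -6 ]
ρ3 := ρ3 − 3·ρ1
  [ 1  3  -2 ]
  [ 0  0   0 ]
  [ 0  0   0 ]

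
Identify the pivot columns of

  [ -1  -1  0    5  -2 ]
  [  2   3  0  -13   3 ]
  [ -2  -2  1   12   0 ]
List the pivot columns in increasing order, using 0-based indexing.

Multiply r1 by -1.
  [  1   1  0   -5  2 ]
  [  2   3  0  -13  3 ]
  [ -2  -2  1   12  0 ]
Subtract 2 times r1 from r2.
  [  1   1  0  -5   2 ]
  [  0   1  0  -3  -1 ]
  [ -2  -2  1  12   0 ]
Add 2 times r1 to r3.
  [ 1  1  0  -5   2 ]
  [ 0  1  0  -3  -1 ]
  [ 0  0  1   2   4 ]
Subtract r2 from r1.
  [ 1  0  0  -2   3 ]
  [ 0  1  0  -3  -1 ]
  [ 0  0  1   2   4 ]
Pivot columns are the columns containing a leading 1.

0, 1, 2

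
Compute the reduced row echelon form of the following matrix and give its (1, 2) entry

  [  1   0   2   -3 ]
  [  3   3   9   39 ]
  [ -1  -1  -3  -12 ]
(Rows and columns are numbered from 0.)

1

r2 → r2 − 3·r1
  [  1   0   2   -3 ]
  [  0   3   3   48 ]
  [ -1  -1  -3  -12 ]
r3 → r3 + r1
  [ 1   0   2   -3 ]
  [ 0   3   3   48 ]
  [ 0  -1  -1  -15 ]
r2 → 1/3·r2
  [ 1   0   2   -3 ]
  [ 0   1   1   16 ]
  [ 0  -1  -1  -15 ]
r3 → r3 + r2
  [ 1  0  2  -3 ]
  [ 0  1  1  16 ]
  [ 0  0  0   1 ]
r2 → r2 − 16·r3
  [ 1  0  2  -3 ]
  [ 0  1  1   0 ]
  [ 0  0  0   1 ]
r1 → r1 + 3·r3
  [ 1  0  2  0 ]
  [ 0  1  1  0 ]
  [ 0  0  0  1 ]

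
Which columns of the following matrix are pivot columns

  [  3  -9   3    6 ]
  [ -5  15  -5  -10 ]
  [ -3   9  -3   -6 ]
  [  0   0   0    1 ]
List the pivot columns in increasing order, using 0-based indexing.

Multiply R1 by 1/3.
  [  1  -3   1    2 ]
  [ -5  15  -5  -10 ]
  [ -3   9  -3   -6 ]
  [  0   0   0    1 ]
Add 5 times R1 to R2.
  [  1  -3   1   2 ]
  [  0   0   0   0 ]
  [ -3   9  -3  -6 ]
  [  0   0   0   1 ]
Add 3 times R1 to R3.
  [ 1  -3  1  2 ]
  [ 0   0  0  0 ]
  [ 0   0  0  0 ]
  [ 0   0  0  1 ]
Swap R2 and R4.
  [ 1  -3  1  2 ]
  [ 0   0  0  1 ]
  [ 0   0  0  0 ]
  [ 0   0  0  0 ]
Subtract 2 times R2 from R1.
  [ 1  -3  1  0 ]
  [ 0   0  0  1 ]
  [ 0   0  0  0 ]
  [ 0   0  0  0 ]
Pivot columns are the columns containing a leading 1.

0, 3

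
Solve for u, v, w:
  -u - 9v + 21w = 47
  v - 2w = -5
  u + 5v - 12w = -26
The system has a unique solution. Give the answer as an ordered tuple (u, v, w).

Form the augmented matrix and row-reduce:
  [ -1  -9   21  |   47 ]
  [  0   1   -2  |   -5 ]
  [  1   5  -12  |  -26 ]
R1 → -1·R1
  [ 1  9  -21  |  -47 ]
  [ 0  1   -2  |   -5 ]
  [ 1  5  -12  |  -26 ]
R3 → R3 − R1
  [ 1   9  -21  |  -47 ]
  [ 0   1   -2  |   -5 ]
  [ 0  -4    9  |   21 ]
R3 → R3 + 4·R2
  [ 1  9  -21  |  -47 ]
  [ 0  1   -2  |   -5 ]
  [ 0  0    1  |    1 ]
R2 → R2 + 2·R3
  [ 1  9  -21  |  -47 ]
  [ 0  1    0  |   -3 ]
  [ 0  0    1  |    1 ]
R1 → R1 + 21·R3
  [ 1  9  0  |  -26 ]
  [ 0  1  0  |   -3 ]
  [ 0  0  1  |    1 ]
R1 → R1 − 9·R2
  [ 1  0  0  |   1 ]
  [ 0  1  0  |  -3 ]
  [ 0  0  1  |   1 ]
Reading off the last column: u = 1, v = -3, w = 1.

(1, -3, 1)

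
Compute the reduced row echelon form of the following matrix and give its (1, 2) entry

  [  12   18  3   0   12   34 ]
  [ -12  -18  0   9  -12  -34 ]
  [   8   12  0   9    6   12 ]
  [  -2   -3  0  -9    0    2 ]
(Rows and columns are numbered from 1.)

R1 → 1/12·R1
R2 → R2 + 12·R1
R3 → R3 − 8·R1
R4 → R4 + 2·R1
R2 → 1/3·R2
R3 → R3 + 2·R2
R4 → R4 − 1/2·R2
R3 → 1/15·R3
R4 → R4 + 21/2·R3
R4 → 5/3·R4
R3 → R3 + 2/15·R4
R1 → R1 − R4
R2 → R2 − 3·R3
R1 → R1 − 1/4·R2

3/2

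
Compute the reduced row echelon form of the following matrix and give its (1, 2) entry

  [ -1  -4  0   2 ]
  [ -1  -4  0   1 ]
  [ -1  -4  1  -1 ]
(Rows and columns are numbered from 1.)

Multiply R1 by -1.
  [  1   4  0  -2 ]
  [ -1  -4  0   1 ]
  [ -1  -4  1  -1 ]
Add R1 to R2.
  [  1   4  0  -2 ]
  [  0   0  0  -1 ]
  [ -1  -4  1  -1 ]
Add R1 to R3.
  [ 1  4  0  -2 ]
  [ 0  0  0  -1 ]
  [ 0  0  1  -3 ]
Swap R2 and R3.
  [ 1  4  0  -2 ]
  [ 0  0  1  -3 ]
  [ 0  0  0  -1 ]
Multiply R3 by -1.
  [ 1  4  0  -2 ]
  [ 0  0  1  -3 ]
  [ 0  0  0   1 ]
Add 3 times R3 to R2.
  [ 1  4  0  -2 ]
  [ 0  0  1   0 ]
  [ 0  0  0   1 ]
Add 2 times R3 to R1.
  [ 1  4  0  0 ]
  [ 0  0  1  0 ]
  [ 0  0  0  1 ]

4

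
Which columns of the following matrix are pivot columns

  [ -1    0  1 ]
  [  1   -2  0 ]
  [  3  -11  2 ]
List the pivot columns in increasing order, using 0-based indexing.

R1 → -1·R1
R2 → R2 − R1
R3 → R3 − 3·R1
R2 → -1/2·R2
R3 → R3 + 11·R2
R3 → -2·R3
R2 → R2 + 1/2·R3
R1 → R1 + R3
Pivot columns are the columns containing a leading 1.

0, 1, 2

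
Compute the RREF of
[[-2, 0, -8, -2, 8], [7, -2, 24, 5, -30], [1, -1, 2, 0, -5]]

r1 ← -1/2·r1
  [ 1   0   4  1   -4 ]
  [ 7  -2  24  5  -30 ]
  [ 1  -1   2  0   -5 ]
r2 ← r2 − 7·r1
  [ 1   0   4   1  -4 ]
  [ 0  -2  -4  -2  -2 ]
  [ 1  -1   2   0  -5 ]
r3 ← r3 − r1
  [ 1   0   4   1  -4 ]
  [ 0  -2  -4  -2  -2 ]
  [ 0  -1  -2  -1  -1 ]
r2 ← -1/2·r2
  [ 1   0   4   1  -4 ]
  [ 0   1   2   1   1 ]
  [ 0  -1  -2  -1  -1 ]
r3 ← r3 + r2
  [ 1  0  4  1  -4 ]
  [ 0  1  2  1   1 ]
  [ 0  0  0  0   0 ]

[[1, 0, 4, 1, -4], [0, 1, 2, 1, 1], [0, 0, 0, 0, 0]]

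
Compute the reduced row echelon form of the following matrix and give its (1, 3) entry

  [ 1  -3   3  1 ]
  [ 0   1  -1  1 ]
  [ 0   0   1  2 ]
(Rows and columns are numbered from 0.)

R2 ← R2 + R3
  [ 1  -3  3  1 ]
  [ 0   1  0  3 ]
  [ 0   0  1  2 ]
R1 ← R1 − 3·R3
  [ 1  -3  0  -5 ]
  [ 0   1  0   3 ]
  [ 0   0  1   2 ]
R1 ← R1 + 3·R2
  [ 1  0  0  4 ]
  [ 0  1  0  3 ]
  [ 0  0  1  2 ]

3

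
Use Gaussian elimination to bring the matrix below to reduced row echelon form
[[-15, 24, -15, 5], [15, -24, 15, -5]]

ρ1 -> -1/15·ρ1
  [  1  -8/5   1  -1/3 ]
  [ 15   -24  15    -5 ]
ρ2 -> ρ2 − 15·ρ1
  [ 1  -8/5  1  -1/3 ]
  [ 0     0  0     0 ]

[[1, -8/5, 1, -1/3], [0, 0, 0, 0]]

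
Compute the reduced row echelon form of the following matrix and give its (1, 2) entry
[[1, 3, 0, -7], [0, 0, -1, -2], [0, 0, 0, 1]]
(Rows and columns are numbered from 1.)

ρ2 -> -1·ρ2
  [ 1  3  0  -7 ]
  [ 0  0  1   2 ]
  [ 0  0  0   1 ]
ρ2 -> ρ2 − 2·ρ3
  [ 1  3  0  -7 ]
  [ 0  0  1   0 ]
  [ 0  0  0   1 ]
ρ1 -> ρ1 + 7·ρ3
  [ 1  3  0  0 ]
  [ 0  0  1  0 ]
  [ 0  0  0  1 ]

3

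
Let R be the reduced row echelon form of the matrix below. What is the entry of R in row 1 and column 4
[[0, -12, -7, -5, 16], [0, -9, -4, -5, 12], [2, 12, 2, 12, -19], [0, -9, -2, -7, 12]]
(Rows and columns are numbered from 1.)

Swap ρ1 and ρ3.
  [ 2   12   2  12  -19 ]
  [ 0   -9  -4  -5   12 ]
  [ 0  -12  -7  -5   16 ]
  [ 0   -9  -2  -7   12 ]
Multiply ρ1 by 1/2.
  [ 1    6   1   6  -19/2 ]
  [ 0   -9  -4  -5     12 ]
  [ 0  -12  -7  -5     16 ]
  [ 0   -9  -2  -7     12 ]
Multiply ρ2 by -1/9.
  [ 1    6    1    6  -19/2 ]
  [ 0    1  4/9  5/9   -4/3 ]
  [ 0  -12   -7   -5     16 ]
  [ 0   -9   -2   -7     12 ]
Add 12 times ρ2 to ρ3.
  [ 1   6     1    6  -19/2 ]
  [ 0   1   4/9  5/9   -4/3 ]
  [ 0   0  -5/3  5/3      0 ]
  [ 0  -9    -2   -7     12 ]
Add 9 times ρ2 to ρ4.
  [ 1  6     1    6  -19/2 ]
  [ 0  1   4/9  5/9   -4/3 ]
  [ 0  0  -5/3  5/3      0 ]
  [ 0  0     2   -2      0 ]
Multiply ρ3 by -3/5.
  [ 1  6    1    6  -19/2 ]
  [ 0  1  4/9  5/9   -4/3 ]
  [ 0  0    1   -1      0 ]
  [ 0  0    2   -2      0 ]
Subtract 2 times ρ3 from ρ4.
  [ 1  6    1    6  -19/2 ]
  [ 0  1  4/9  5/9   -4/3 ]
  [ 0  0    1   -1      0 ]
  [ 0  0    0    0      0 ]
Subtract 4/9 times ρ3 from ρ2.
  [ 1  6  1   6  -19/2 ]
  [ 0  1  0   1   -4/3 ]
  [ 0  0  1  -1      0 ]
  [ 0  0  0   0      0 ]
Subtract ρ3 from ρ1.
  [ 1  6  0   7  -19/2 ]
  [ 0  1  0   1   -4/3 ]
  [ 0  0  1  -1      0 ]
  [ 0  0  0   0      0 ]
Subtract 6 times ρ2 from ρ1.
  [ 1  0  0   1  -3/2 ]
  [ 0  1  0   1  -4/3 ]
  [ 0  0  1  -1     0 ]
  [ 0  0  0   0     0 ]

1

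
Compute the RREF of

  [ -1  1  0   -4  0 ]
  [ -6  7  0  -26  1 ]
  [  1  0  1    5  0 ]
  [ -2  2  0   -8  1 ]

[[1, 0, 0, 2, 0], [0, 1, 0, -2, 0], [0, 0, 1, 3, 0], [0, 0, 0, 0, 1]]

r1 ← -1·r1
  [  1  -1  0    4  0 ]
  [ -6   7  0  -26  1 ]
  [  1   0  1    5  0 ]
  [ -2   2  0   -8  1 ]
r2 ← r2 + 6·r1
  [  1  -1  0   4  0 ]
  [  0   1  0  -2  1 ]
  [  1   0  1   5  0 ]
  [ -2   2  0  -8  1 ]
r3 ← r3 − r1
  [  1  -1  0   4  0 ]
  [  0   1  0  -2  1 ]
  [  0   1  1   1  0 ]
  [ -2   2  0  -8  1 ]
r4 ← r4 + 2·r1
  [ 1  -1  0   4  0 ]
  [ 0   1  0  -2  1 ]
  [ 0   1  1   1  0 ]
  [ 0   0  0   0  1 ]
r3 ← r3 − r2
  [ 1  -1  0   4   0 ]
  [ 0   1  0  -2   1 ]
  [ 0   0  1   3  -1 ]
  [ 0   0  0   0   1 ]
r3 ← r3 + r4
  [ 1  -1  0   4  0 ]
  [ 0   1  0  -2  1 ]
  [ 0   0  1   3  0 ]
  [ 0   0  0   0  1 ]
r2 ← r2 − r4
  [ 1  -1  0   4  0 ]
  [ 0   1  0  -2  0 ]
  [ 0   0  1   3  0 ]
  [ 0   0  0   0  1 ]
r1 ← r1 + r2
  [ 1  0  0   2  0 ]
  [ 0  1  0  -2  0 ]
  [ 0  0  1   3  0 ]
  [ 0  0  0   0  1 ]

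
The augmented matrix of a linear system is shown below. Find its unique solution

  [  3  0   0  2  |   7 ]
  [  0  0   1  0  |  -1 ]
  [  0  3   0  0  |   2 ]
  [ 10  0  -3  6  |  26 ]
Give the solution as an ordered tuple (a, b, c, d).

r1 ← 1/3·r1
  [  1  0   0  2/3  |  7/3 ]
  [  0  0   1    0  |   -1 ]
  [  0  3   0    0  |    2 ]
  [ 10  0  -3    6  |   26 ]
r4 ← r4 − 10·r1
  [ 1  0   0   2/3  |  7/3 ]
  [ 0  0   1     0  |   -1 ]
  [ 0  3   0     0  |    2 ]
  [ 0  0  -3  -2/3  |  8/3 ]
r2 <=> r3
  [ 1  0   0   2/3  |  7/3 ]
  [ 0  3   0     0  |    2 ]
  [ 0  0   1     0  |   -1 ]
  [ 0  0  -3  -2/3  |  8/3 ]
r2 ← 1/3·r2
  [ 1  0   0   2/3  |  7/3 ]
  [ 0  1   0     0  |  2/3 ]
  [ 0  0   1     0  |   -1 ]
  [ 0  0  -3  -2/3  |  8/3 ]
r4 ← r4 + 3·r3
  [ 1  0  0   2/3  |   7/3 ]
  [ 0  1  0     0  |   2/3 ]
  [ 0  0  1     0  |    -1 ]
  [ 0  0  0  -2/3  |  -1/3 ]
r4 ← -3/2·r4
  [ 1  0  0  2/3  |  7/3 ]
  [ 0  1  0    0  |  2/3 ]
  [ 0  0  1    0  |   -1 ]
  [ 0  0  0    1  |  1/2 ]
r1 ← r1 − 2/3·r4
  [ 1  0  0  0  |    2 ]
  [ 0  1  0  0  |  2/3 ]
  [ 0  0  1  0  |   -1 ]
  [ 0  0  0  1  |  1/2 ]
Reading off the last column: a = 2, b = 2/3, c = -1, d = 1/2.

(2, 2/3, -1, 1/2)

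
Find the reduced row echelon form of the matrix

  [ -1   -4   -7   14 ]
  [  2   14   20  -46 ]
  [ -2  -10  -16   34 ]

[[1, 0, 3, -2], [0, 1, 1, -3], [0, 0, 0, 0]]

r1 := -1·r1
  [  1    4    7  -14 ]
  [  2   14   20  -46 ]
  [ -2  -10  -16   34 ]
r2 := r2 − 2·r1
  [  1    4    7  -14 ]
  [  0    6    6  -18 ]
  [ -2  -10  -16   34 ]
r3 := r3 + 2·r1
  [ 1   4   7  -14 ]
  [ 0   6   6  -18 ]
  [ 0  -2  -2    6 ]
r2 := 1/6·r2
  [ 1   4   7  -14 ]
  [ 0   1   1   -3 ]
  [ 0  -2  -2    6 ]
r3 := r3 + 2·r2
  [ 1  4  7  -14 ]
  [ 0  1  1   -3 ]
  [ 0  0  0    0 ]
r1 := r1 − 4·r2
  [ 1  0  3  -2 ]
  [ 0  1  1  -3 ]
  [ 0  0  0   0 ]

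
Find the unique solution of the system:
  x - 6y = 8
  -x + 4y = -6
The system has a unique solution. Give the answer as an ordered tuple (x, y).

(2, -1)

Form the augmented matrix and row-reduce:
  [  1  -6  |   8 ]
  [ -1   4  |  -6 ]
r2 → r2 + r1
  [ 1  -6  |  8 ]
  [ 0  -2  |  2 ]
r2 → -1/2·r2
  [ 1  -6  |   8 ]
  [ 0   1  |  -1 ]
r1 → r1 + 6·r2
  [ 1  0  |   2 ]
  [ 0  1  |  -1 ]
Reading off the last column: x = 2, y = -1.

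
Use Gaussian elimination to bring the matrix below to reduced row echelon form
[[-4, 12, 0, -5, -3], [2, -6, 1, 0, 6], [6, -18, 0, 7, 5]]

r1 := -1/4·r1
  [ 1   -3  0  5/4  3/4 ]
  [ 2   -6  1    0    6 ]
  [ 6  -18  0    7    5 ]
r2 := r2 − 2·r1
  [ 1   -3  0   5/4  3/4 ]
  [ 0    0  1  -5/2  9/2 ]
  [ 6  -18  0     7    5 ]
r3 := r3 − 6·r1
  [ 1  -3  0   5/4  3/4 ]
  [ 0   0  1  -5/2  9/2 ]
  [ 0   0  0  -1/2  1/2 ]
r3 := -2·r3
  [ 1  -3  0   5/4  3/4 ]
  [ 0   0  1  -5/2  9/2 ]
  [ 0   0  0     1   -1 ]
r2 := r2 + 5/2·r3
  [ 1  -3  0  5/4  3/4 ]
  [ 0   0  1    0    2 ]
  [ 0   0  0    1   -1 ]
r1 := r1 − 5/4·r3
  [ 1  -3  0  0   2 ]
  [ 0   0  1  0   2 ]
  [ 0   0  0  1  -1 ]

[[1, -3, 0, 0, 2], [0, 0, 1, 0, 2], [0, 0, 0, 1, -1]]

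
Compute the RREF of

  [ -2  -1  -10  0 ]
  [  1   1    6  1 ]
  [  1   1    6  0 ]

ρ1 ← -1/2·ρ1
  [ 1  1/2  5  0 ]
  [ 1    1  6  1 ]
  [ 1    1  6  0 ]
ρ2 ← ρ2 − ρ1
  [ 1  1/2  5  0 ]
  [ 0  1/2  1  1 ]
  [ 1    1  6  0 ]
ρ3 ← ρ3 − ρ1
  [ 1  1/2  5  0 ]
  [ 0  1/2  1  1 ]
  [ 0  1/2  1  0 ]
ρ2 ← 2·ρ2
  [ 1  1/2  5  0 ]
  [ 0    1  2  2 ]
  [ 0  1/2  1  0 ]
ρ3 ← ρ3 − 1/2·ρ2
  [ 1  1/2  5   0 ]
  [ 0    1  2   2 ]
  [ 0    0  0  -1 ]
ρ3 ← -1·ρ3
  [ 1  1/2  5  0 ]
  [ 0    1  2  2 ]
  [ 0    0  0  1 ]
ρ2 ← ρ2 − 2·ρ3
  [ 1  1/2  5  0 ]
  [ 0    1  2  0 ]
  [ 0    0  0  1 ]
ρ1 ← ρ1 − 1/2·ρ2
  [ 1  0  4  0 ]
  [ 0  1  2  0 ]
  [ 0  0  0  1 ]

[[1, 0, 4, 0], [0, 1, 2, 0], [0, 0, 0, 1]]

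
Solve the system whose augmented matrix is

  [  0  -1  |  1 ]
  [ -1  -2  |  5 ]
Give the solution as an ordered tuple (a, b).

(-3, -1)

r1 ↔ r2
  [ -1  -2  |  5 ]
  [  0  -1  |  1 ]
r1 := -1·r1
  [ 1   2  |  -5 ]
  [ 0  -1  |   1 ]
r2 := -1·r2
  [ 1  2  |  -5 ]
  [ 0  1  |  -1 ]
r1 := r1 − 2·r2
  [ 1  0  |  -3 ]
  [ 0  1  |  -1 ]
Reading off the last column: a = -3, b = -1.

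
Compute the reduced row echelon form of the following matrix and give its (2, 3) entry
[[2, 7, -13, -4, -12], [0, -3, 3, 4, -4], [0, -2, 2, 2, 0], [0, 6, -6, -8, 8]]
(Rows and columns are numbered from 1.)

r1 ← 1/2·r1
  [ 1  7/2  -13/2  -2  -6 ]
  [ 0   -3      3   4  -4 ]
  [ 0   -2      2   2   0 ]
  [ 0    6     -6  -8   8 ]
r2 ← -1/3·r2
  [ 1  7/2  -13/2    -2   -6 ]
  [ 0    1     -1  -4/3  4/3 ]
  [ 0   -2      2     2    0 ]
  [ 0    6     -6    -8    8 ]
r3 ← r3 + 2·r2
  [ 1  7/2  -13/2    -2   -6 ]
  [ 0    1     -1  -4/3  4/3 ]
  [ 0    0      0  -2/3  8/3 ]
  [ 0    6     -6    -8    8 ]
r4 ← r4 − 6·r2
  [ 1  7/2  -13/2    -2   -6 ]
  [ 0    1     -1  -4/3  4/3 ]
  [ 0    0      0  -2/3  8/3 ]
  [ 0    0      0     0    0 ]
r3 ← -3/2·r3
  [ 1  7/2  -13/2    -2   -6 ]
  [ 0    1     -1  -4/3  4/3 ]
  [ 0    0      0     1   -4 ]
  [ 0    0      0     0    0 ]
r2 ← r2 + 4/3·r3
  [ 1  7/2  -13/2  -2  -6 ]
  [ 0    1     -1   0  -4 ]
  [ 0    0      0   1  -4 ]
  [ 0    0      0   0   0 ]
r1 ← r1 + 2·r3
  [ 1  7/2  -13/2  0  -14 ]
  [ 0    1     -1  0   -4 ]
  [ 0    0      0  1   -4 ]
  [ 0    0      0  0    0 ]
r1 ← r1 − 7/2·r2
  [ 1  0  -3  0   0 ]
  [ 0  1  -1  0  -4 ]
  [ 0  0   0  1  -4 ]
  [ 0  0   0  0   0 ]

-1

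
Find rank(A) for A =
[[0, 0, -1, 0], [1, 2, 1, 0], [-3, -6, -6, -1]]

rank = 3

R1 ↔ R2
  [  1   2   1   0 ]
  [  0   0  -1   0 ]
  [ -3  -6  -6  -1 ]
R3 -> R3 + 3·R1
  [ 1  2   1   0 ]
  [ 0  0  -1   0 ]
  [ 0  0  -3  -1 ]
R2 -> -1·R2
  [ 1  2   1   0 ]
  [ 0  0   1   0 ]
  [ 0  0  -3  -1 ]
R3 -> R3 + 3·R2
  [ 1  2  1   0 ]
  [ 0  0  1   0 ]
  [ 0  0  0  -1 ]
R3 -> -1·R3
  [ 1  2  1  0 ]
  [ 0  0  1  0 ]
  [ 0  0  0  1 ]
R1 -> R1 − R2
  [ 1  2  0  0 ]
  [ 0  0  1  0 ]
  [ 0  0  0  1 ]
The reduced form has 3 nonzero rows.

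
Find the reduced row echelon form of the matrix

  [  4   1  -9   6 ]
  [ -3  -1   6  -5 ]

ρ1 → 1/4·ρ1
  [  1  1/4  -9/4  3/2 ]
  [ -3   -1     6   -5 ]
ρ2 → ρ2 + 3·ρ1
  [ 1   1/4  -9/4   3/2 ]
  [ 0  -1/4  -3/4  -1/2 ]
ρ2 → -4·ρ2
  [ 1  1/4  -9/4  3/2 ]
  [ 0    1     3    2 ]
ρ1 → ρ1 − 1/4·ρ2
  [ 1  0  -3  1 ]
  [ 0  1   3  2 ]

[[1, 0, -3, 1], [0, 1, 3, 2]]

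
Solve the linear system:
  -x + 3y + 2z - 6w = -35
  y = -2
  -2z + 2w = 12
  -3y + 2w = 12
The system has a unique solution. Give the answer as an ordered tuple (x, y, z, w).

Form the augmented matrix and row-reduce:
  [ -1   3   2  -6  |  -35 ]
  [  0   1   0   0  |   -2 ]
  [  0   0  -2   2  |   12 ]
  [  0  -3   0   2  |   12 ]
R1 -> -1·R1
  [ 1  -3  -2  6  |  35 ]
  [ 0   1   0  0  |  -2 ]
  [ 0   0  -2  2  |  12 ]
  [ 0  -3   0  2  |  12 ]
R4 -> R4 + 3·R2
  [ 1  -3  -2  6  |  35 ]
  [ 0   1   0  0  |  -2 ]
  [ 0   0  -2  2  |  12 ]
  [ 0   0   0  2  |   6 ]
R3 -> -1/2·R3
  [ 1  -3  -2   6  |  35 ]
  [ 0   1   0   0  |  -2 ]
  [ 0   0   1  -1  |  -6 ]
  [ 0   0   0   2  |   6 ]
R4 -> 1/2·R4
  [ 1  -3  -2   6  |  35 ]
  [ 0   1   0   0  |  -2 ]
  [ 0   0   1  -1  |  -6 ]
  [ 0   0   0   1  |   3 ]
R3 -> R3 + R4
  [ 1  -3  -2  6  |  35 ]
  [ 0   1   0  0  |  -2 ]
  [ 0   0   1  0  |  -3 ]
  [ 0   0   0  1  |   3 ]
R1 -> R1 − 6·R4
  [ 1  -3  -2  0  |  17 ]
  [ 0   1   0  0  |  -2 ]
  [ 0   0   1  0  |  -3 ]
  [ 0   0   0  1  |   3 ]
R1 -> R1 + 2·R3
  [ 1  -3  0  0  |  11 ]
  [ 0   1  0  0  |  -2 ]
  [ 0   0  1  0  |  -3 ]
  [ 0   0  0  1  |   3 ]
R1 -> R1 + 3·R2
  [ 1  0  0  0  |   5 ]
  [ 0  1  0  0  |  -2 ]
  [ 0  0  1  0  |  -3 ]
  [ 0  0  0  1  |   3 ]
Reading off the last column: x = 5, y = -2, z = -3, w = 3.

(5, -2, -3, 3)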